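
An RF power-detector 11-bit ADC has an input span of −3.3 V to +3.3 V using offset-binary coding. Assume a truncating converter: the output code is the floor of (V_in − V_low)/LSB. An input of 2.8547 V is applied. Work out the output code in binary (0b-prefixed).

code 0b11101110101 (decimal 1909)

Full-scale span = 6.6 V; LSB = 6.6/2^11 = 3.223 mV.
(2.8547 − (−3.3)) / 0.00322266 = 1909.822 LSBs.
⌊·⌋(1909.822) = 1909.
In binary (0b-prefixed): 0b11101110101.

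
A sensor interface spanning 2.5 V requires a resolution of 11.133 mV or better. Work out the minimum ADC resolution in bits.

Number of steps required ≥ 2.5 V / 11.133 mV = 224.56.
Need 2^N ≥ 224.56; 2^7 = 128, 2^8 = 256.
Minimum N = 8.

8 bits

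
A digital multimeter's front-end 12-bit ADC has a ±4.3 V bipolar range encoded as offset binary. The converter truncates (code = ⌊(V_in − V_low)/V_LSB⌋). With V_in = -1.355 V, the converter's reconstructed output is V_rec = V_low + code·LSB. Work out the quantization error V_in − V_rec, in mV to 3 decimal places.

1.348 mV

Step size: 8.6 V ÷ 2^12 = 2.100 mV.
(V_in − V_low)/LSB = (-1.355 − (−4.3))/0.00209961 = 1402.6419 → code 1402 (floor).
Code 1402 maps back to (−4.3) + 1402×0.00209961 V = -1.3563477 V.
Error = -1.355 − (−1.3563477) = 0.00134766 V = 1.348 mV.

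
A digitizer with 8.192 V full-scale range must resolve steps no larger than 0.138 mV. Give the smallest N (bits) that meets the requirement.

16 bits

Number of steps required ≥ 8.192 V / 0.138 mV = 59362.32.
Need 2^N ≥ 59362.32; 2^15 = 32768, 2^16 = 65536.
Minimum N = 16.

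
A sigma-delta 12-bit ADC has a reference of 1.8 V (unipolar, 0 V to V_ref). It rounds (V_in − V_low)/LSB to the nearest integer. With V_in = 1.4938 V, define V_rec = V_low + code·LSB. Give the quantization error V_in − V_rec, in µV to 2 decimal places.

98.83 µV

Step size: 1.8 V ÷ 2^12 = 439.45 µV.
(V_in − V_low)/LSB = (1.4938 − 0)/0.000439453 = 3399.2249 → code 3399 (round).
Code 3399 maps back to 0 + 3399×0.000439453 V = 1.4937012 V.
V_in − V_rec = 9.88281e-05 V = 98.83 µV.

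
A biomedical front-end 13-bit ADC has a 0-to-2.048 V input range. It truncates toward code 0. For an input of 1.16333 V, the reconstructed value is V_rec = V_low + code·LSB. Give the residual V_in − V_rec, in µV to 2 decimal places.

80.00 µV

LSB = 2.048/2^13 = 250.00 µV.
(1.16333 − 0)/0.00025 = 4653.3200; ⌊·⌋ gives code 4653.
Reconstructed: 1.16325 V.
Error = 1.16333 − 1.16325 = 8e-05 V = 80.00 µV.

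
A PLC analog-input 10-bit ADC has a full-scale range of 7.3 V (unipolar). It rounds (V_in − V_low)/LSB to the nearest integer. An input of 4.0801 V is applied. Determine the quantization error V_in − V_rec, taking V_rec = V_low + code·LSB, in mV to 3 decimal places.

LSB = 7.3/2^10 = 7.129 mV.
(4.0801 − 0)/0.00712891 = 572.3318; round gives code 572.
Code 572 maps back to 0 + 572×0.00712891 V = 4.0777344 V.
Difference: 0.00236563 V → 2.366 mV.

2.366 mV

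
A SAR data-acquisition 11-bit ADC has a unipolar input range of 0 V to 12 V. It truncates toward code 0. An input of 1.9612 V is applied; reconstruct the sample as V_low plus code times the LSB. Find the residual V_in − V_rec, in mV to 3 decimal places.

Step size: 12 V ÷ 2^11 = 5.859 mV.
(1.9612 − 0)/0.00585938 = 334.7115; ⌊·⌋ gives code 334.
Reconstructed: 1.9570312 V.
Error = 1.9612 − 1.9570312 = 0.00416875 V = 4.169 mV.

4.169 mV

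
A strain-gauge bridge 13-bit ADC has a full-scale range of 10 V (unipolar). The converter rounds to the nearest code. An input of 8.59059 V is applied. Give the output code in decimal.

code 7037

Full-scale span = 10 V; LSB = 10/2^13 = 1.221 mV.
Input sits at 7037.411 steps above V_low.
So the output code is 7037.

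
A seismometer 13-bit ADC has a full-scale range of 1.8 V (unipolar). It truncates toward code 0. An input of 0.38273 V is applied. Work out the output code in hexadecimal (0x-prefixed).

Full-scale span = 1.8 V; LSB = 1.8/2^13 = 219.73 µV.
Input sits at 1741.847 steps above V_low.
⌊·⌋(1741.847) = 1741.
In hexadecimal (0x-prefixed): 0x6CD.

code 0x6CD (decimal 1741)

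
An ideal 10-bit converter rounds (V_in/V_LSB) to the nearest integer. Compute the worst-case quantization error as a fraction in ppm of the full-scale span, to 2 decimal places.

Rounding → worst-case error = ½ LSB = V_FS/2^11, so 1e+06/2048 = 488.281 ppm of full scale.

488.28 ppm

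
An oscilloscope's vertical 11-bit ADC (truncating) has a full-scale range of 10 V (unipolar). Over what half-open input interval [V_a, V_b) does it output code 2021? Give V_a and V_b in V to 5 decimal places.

[9.86816 V, 9.87305 V)

LSB = 10/2^11 = 4.883 mV.
V_a = V_low + 2021·LSB = 9.86816 V; V_b = V_low + 2022·LSB = 9.87305 V.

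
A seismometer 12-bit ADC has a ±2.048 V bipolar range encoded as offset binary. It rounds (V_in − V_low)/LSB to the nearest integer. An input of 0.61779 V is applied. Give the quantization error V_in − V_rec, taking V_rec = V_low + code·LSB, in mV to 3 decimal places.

-0.210 mV

Step size: 4.096 V ÷ 2^12 = 1.000 mV.
(0.61779 − (−2.048))/0.001 = 2665.7900; round gives code 2666.
Reconstructed: 0.618 V.
V_in − V_rec = -0.00021 V = -0.210 mV.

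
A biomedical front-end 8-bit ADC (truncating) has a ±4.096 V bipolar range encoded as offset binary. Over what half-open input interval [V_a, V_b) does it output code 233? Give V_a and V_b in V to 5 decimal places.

[3.36000 V, 3.39200 V)

LSB = 8.192/2^8 = 32.000 mV.
V_a = V_low + 233·LSB = 3.36 V; V_b = V_low + 234·LSB = 3.392 V.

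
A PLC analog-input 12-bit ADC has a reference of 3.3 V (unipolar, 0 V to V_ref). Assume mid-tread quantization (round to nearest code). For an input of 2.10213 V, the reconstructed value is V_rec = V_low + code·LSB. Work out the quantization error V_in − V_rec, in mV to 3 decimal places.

One LSB is 3.3 V / 4096 = 0.806 mV.
(2.10213 − 0)/0.000805664 = 2609.1892; round gives code 2609.
Reconstructed: 2.1019775 V.
Difference: 0.000152461 V → 0.152 mV.

0.152 mV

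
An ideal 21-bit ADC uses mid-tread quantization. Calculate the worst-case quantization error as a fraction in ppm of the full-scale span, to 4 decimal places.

0.2384 ppm

Rounding → worst-case error = ½ LSB = V_FS/2^22, so 1e+06/4194304 = 0.238419 ppm of full scale.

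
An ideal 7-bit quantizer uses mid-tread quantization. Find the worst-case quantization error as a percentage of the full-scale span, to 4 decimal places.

0.3906 %

Rounding → worst-case error = ½ LSB = V_FS/2^8, so 100/256 = 0.390625 % of full scale.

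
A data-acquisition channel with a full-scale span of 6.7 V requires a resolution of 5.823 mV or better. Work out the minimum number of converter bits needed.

11 bits

Number of steps required ≥ 6.7 V / 5.823 mV = 1150.61.
Need 2^N ≥ 1150.61; 2^10 = 1024, 2^11 = 2048.
Minimum N = 11.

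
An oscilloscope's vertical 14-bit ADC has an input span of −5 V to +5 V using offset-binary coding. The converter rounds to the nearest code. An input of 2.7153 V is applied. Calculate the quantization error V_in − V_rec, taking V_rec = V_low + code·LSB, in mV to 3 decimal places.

Step size: 10 V ÷ 2^14 = 0.610 mV.
(2.7153 − (−5))/0.000610352 = 12640.7475; round gives code 12641.
Code 12641 maps back to (−5) + 12641×0.000610352 V = 2.7154541 V.
Difference: -0.000154102 V → -0.154 mV.

-0.154 mV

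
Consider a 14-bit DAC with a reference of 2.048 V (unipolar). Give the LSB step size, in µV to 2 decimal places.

Full-scale span = 2.048 V.
LSB = 2.048 / 2^14 = 2.048 / 16384 = 0.000125 V = 125.00 µV.

125.00 µV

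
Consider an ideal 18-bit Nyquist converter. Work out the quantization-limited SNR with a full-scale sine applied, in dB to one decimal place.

SNR ≈ 6.02·N + 1.76 dB = 6.02·18 + 1.76 = 110.12 dB.

110.1 dB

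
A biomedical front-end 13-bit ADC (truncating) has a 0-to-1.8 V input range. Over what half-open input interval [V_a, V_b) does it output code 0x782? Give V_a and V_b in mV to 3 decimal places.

LSB = 1.8/2^13 = 219.73 µV.
Code 0x782 = 1922 decimal.
V_a = V_low + 1922·LSB = 0.422314 V; V_b = V_low + 1923·LSB = 0.422534 V.

[422.314 mV, 422.534 mV)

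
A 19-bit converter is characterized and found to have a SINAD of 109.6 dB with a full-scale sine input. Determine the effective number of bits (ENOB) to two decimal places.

ENOB = (SINAD − 1.76) / 6.02 = (109.6 − 1.76)/6.02 = 17.914.

17.91 bits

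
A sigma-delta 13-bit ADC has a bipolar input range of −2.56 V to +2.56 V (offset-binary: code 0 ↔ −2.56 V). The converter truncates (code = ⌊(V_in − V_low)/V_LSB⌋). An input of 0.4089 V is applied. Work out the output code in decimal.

code 4750

With 8192 levels over 5.12 V, one step is 0.625 mV.
Input sits at 4750.240 steps above V_low.
⌊·⌋(4750.240) = 4750.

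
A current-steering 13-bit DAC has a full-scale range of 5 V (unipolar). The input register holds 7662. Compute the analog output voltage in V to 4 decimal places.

LSB = 5 V / 2^13 = 0.610 mV.
V_out = 0 + 7662 × 0.000610352 V = 4.67651 V.

4.6765 V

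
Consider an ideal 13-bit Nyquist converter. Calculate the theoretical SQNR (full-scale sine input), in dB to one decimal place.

SNR ≈ 6.02·N + 1.76 dB = 6.02·13 + 1.76 = 80.02 dB.

80.0 dB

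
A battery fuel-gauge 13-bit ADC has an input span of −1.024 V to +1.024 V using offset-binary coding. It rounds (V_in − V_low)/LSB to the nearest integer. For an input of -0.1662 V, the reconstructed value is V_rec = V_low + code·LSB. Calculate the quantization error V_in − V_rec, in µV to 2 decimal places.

One LSB is 2.048 V / 8192 = 250.00 µV.
(-0.1662 − (−1.024))/0.00025 = 3431.2000; round gives code 3431.
Reconstructed: -0.16625 V.
V_in − V_rec = 5e-05 V = 50.00 µV.

50.00 µV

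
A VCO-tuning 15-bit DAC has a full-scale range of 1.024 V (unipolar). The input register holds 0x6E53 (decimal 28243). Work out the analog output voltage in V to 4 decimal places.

LSB = 1.024 V / 2^15 = 31.25 µV.
Code 0x6E53 = 28243 decimal.
V_out = 0 + 28243 × 3.125e-05 V = 0.882594 V.

0.8826 V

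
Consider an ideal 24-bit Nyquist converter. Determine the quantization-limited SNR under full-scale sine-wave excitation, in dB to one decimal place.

146.2 dB

SNR ≈ 6.02·N + 1.76 dB = 6.02·24 + 1.76 = 146.24 dB.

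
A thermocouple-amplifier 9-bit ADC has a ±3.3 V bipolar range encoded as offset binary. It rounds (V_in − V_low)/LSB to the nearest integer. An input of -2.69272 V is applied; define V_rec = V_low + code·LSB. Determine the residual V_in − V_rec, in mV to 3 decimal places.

LSB = 6.6/2^9 = 12.891 mV.
(V_in − V_low)/LSB = (-2.69272 − (−3.3))/0.0128906 = 47.1102 → code 47 (round).
Reconstructed: -2.6941406 V.
Difference: 0.00142063 V → 1.421 mV.

1.421 mV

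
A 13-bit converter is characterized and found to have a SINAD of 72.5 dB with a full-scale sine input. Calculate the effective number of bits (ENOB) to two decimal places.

11.75 bits

ENOB = (SINAD − 1.76) / 6.02 = (72.5 − 1.76)/6.02 = 11.751.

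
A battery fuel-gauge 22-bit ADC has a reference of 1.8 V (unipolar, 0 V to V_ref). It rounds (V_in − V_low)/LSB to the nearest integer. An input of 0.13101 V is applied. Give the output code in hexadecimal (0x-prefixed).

With 4194304 levels over 1.8 V, one step is 0.43 µV.
Input sits at 305275.426 steps above V_low.
So the output code is 305275.
In hexadecimal (0x-prefixed): 0x4A87B.

code 0x4A87B (decimal 305275)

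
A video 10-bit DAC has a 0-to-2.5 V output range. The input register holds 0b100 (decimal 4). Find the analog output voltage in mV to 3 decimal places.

LSB = 2.5 V / 2^10 = 2.441 mV.
Code 0b100 = 4 decimal.
V_out = 0 + 4 × 0.00244141 V = 0.00976562 V.
= 9.766 mV.

9.766 mV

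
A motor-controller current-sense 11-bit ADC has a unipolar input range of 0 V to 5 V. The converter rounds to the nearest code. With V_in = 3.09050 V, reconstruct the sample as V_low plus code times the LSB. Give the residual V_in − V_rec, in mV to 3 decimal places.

-0.320 mV

Step size: 5 V ÷ 2^11 = 2.441 mV.
(3.09050 − 0)/0.00244141 = 1265.8688; round gives code 1266.
Code 1266 maps back to 0 + 1266×0.00244141 V = 3.0908203 V.
Error = 3.09050 − 3.0908203 = -0.000320313 V = -0.320 mV.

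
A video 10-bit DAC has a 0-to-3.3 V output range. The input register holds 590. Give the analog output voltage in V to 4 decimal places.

1.9014 V

LSB = 3.3 V / 2^10 = 3.223 mV.
V_out = 0 + 590 × 0.00322266 V = 1.90137 V.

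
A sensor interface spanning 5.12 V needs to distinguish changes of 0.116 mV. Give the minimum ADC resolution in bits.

16 bits

Number of steps required ≥ 5.12 V / 0.116 mV = 44137.93.
Need 2^N ≥ 44137.93; 2^15 = 32768, 2^16 = 65536.
Minimum N = 16.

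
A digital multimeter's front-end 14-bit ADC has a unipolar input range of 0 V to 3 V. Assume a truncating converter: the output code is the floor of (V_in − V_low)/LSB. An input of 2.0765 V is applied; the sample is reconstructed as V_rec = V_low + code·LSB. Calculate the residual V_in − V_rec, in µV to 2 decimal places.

LSB = 3/2^14 = 183.11 µV.
Scaled input = 11340.4587 LSBs, so code = 11340.
V_rec = 0 + 11340·0.000183105 = 2.076416 V.
Error = 2.0765 − 2.076416 = 8.39844e-05 V = 83.98 µV.

83.98 µV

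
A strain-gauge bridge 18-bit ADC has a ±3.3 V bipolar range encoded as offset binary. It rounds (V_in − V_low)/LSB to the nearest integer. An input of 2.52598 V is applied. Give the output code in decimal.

code 231401

LSB = 6.6 V / 262144 = 25.18 µV.
(V_in − V_low)/LSB = (2.52598 − (−3.3)) / 2.5177e-05 = 231400.864.
round(231400.864) = 231401.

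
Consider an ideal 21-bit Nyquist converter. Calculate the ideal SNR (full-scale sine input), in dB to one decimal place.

128.2 dB

SNR ≈ 6.02·N + 1.76 dB = 6.02·21 + 1.76 = 128.18 dB.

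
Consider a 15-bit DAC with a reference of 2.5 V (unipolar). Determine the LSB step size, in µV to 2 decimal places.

76.29 µV

Full-scale span = 2.5 V.
LSB = 2.5 / 2^15 = 2.5 / 32768 = 7.62939e-05 V = 76.29 µV.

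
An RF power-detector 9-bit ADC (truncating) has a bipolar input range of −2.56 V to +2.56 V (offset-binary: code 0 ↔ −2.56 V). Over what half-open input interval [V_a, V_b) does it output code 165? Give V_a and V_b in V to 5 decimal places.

LSB = 5.12/2^9 = 10.000 mV.
V_a = V_low + 165·LSB = -0.91 V; V_b = V_low + 166·LSB = -0.9 V.

[-0.91000 V, -0.90000 V)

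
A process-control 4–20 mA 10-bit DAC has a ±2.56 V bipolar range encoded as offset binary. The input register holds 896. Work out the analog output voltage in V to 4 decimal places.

1.9200 V

LSB = 5.12 V / 2^10 = 5.000 mV.
V_out = (−2.56) + 896 × 0.005 V = 1.92 V.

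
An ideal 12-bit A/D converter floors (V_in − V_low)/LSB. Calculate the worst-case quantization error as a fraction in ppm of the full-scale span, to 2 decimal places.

Truncating → worst-case error = 1 LSB = V_FS/2^12, so 1e+06/4096 = 244.141 ppm of full scale.

244.14 ppm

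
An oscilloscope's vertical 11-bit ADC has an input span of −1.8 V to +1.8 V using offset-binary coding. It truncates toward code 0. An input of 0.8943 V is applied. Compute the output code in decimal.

LSB = 3.6 V / 2048 = 1.758 mV.
Input sits at 1532.757 steps above V_low.
⌊·⌋(1532.757) = 1532.

code 1532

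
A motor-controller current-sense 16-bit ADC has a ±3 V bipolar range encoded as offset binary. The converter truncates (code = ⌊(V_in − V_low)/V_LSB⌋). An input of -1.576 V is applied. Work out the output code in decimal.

Full-scale span = 6 V; LSB = 6/2^16 = 91.55 µV.
(-1.576 − (−3)) / 9.15527e-05 = 15553.877 LSBs.
So the output code is 15553.

code 15553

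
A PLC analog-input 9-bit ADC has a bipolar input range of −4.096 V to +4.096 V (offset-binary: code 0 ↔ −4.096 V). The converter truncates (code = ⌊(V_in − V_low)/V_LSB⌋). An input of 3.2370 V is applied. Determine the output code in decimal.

With 512 levels over 8.192 V, one step is 16.000 mV.
(V_in − V_low)/LSB = (3.2370 − (−4.096)) / 0.016 = 458.312.
So the output code is 458.

code 458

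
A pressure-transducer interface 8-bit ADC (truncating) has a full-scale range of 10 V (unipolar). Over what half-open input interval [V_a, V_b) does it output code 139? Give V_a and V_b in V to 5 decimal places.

LSB = 10/2^8 = 39.062 mV.
V_a = V_low + 139·LSB = 5.42969 V; V_b = V_low + 140·LSB = 5.46875 V.

[5.42969 V, 5.46875 V)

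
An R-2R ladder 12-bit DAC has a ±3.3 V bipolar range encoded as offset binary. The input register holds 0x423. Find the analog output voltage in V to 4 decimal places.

-1.5936 V

LSB = 6.6 V / 2^12 = 1.611 mV.
Code 0x423 = 1059 decimal.
V_out = (−3.3) + 1059 × 0.00161133 V = -1.5936 V.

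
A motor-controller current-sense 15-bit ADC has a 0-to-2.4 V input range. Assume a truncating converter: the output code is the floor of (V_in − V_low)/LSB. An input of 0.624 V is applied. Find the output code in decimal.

Full-scale span = 2.4 V; LSB = 2.4/2^15 = 73.24 µV.
(V_in − V_low)/LSB = (0.624 − 0) / 7.32422e-05 = 8519.680.
⌊·⌋(8519.680) = 8519.

code 8519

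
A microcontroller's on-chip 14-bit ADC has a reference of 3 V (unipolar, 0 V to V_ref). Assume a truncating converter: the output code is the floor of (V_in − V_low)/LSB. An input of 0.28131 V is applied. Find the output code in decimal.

With 16384 levels over 3 V, one step is 183.11 µV.
Input sits at 1536.328 steps above V_low.
So the output code is 1536.

code 1536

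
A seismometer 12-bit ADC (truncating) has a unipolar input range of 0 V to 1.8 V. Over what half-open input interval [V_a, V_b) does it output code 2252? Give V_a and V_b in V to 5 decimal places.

LSB = 1.8/2^12 = 439.45 µV.
V_a = V_low + 2252·LSB = 0.989648 V; V_b = V_low + 2253·LSB = 0.990088 V.

[0.98965 V, 0.99009 V)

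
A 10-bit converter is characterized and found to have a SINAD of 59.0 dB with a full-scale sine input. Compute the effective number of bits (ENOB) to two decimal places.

9.51 bits

ENOB = (SINAD − 1.76) / 6.02 = (59.0 − 1.76)/6.02 = 9.508.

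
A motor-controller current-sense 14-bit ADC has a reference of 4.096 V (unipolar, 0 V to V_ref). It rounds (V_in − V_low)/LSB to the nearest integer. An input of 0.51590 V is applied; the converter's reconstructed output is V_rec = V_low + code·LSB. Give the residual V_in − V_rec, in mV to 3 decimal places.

-0.100 mV

LSB = 4.096/2^14 = 250.00 µV.
(0.51590 − 0)/0.00025 = 2063.6000; round gives code 2064.
Reconstructed: 0.516 V.
V_in − V_rec = -0.0001 V = -0.100 mV.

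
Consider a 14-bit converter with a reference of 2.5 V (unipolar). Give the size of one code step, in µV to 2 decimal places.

Full-scale span = 2.5 V.
LSB = 2.5 / 2^14 = 2.5 / 16384 = 0.000152588 V = 152.59 µV.

152.59 µV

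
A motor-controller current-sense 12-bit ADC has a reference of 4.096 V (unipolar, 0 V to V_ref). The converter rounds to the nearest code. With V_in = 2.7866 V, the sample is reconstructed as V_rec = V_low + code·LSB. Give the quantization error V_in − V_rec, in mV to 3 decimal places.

LSB = 4.096/2^12 = 1.000 mV.
(V_in − V_low)/LSB = (2.7866 − 0)/0.001 = 2786.6000 → code 2787 (round).
V_rec = 0 + 2787·0.001 = 2.787 V.
V_in − V_rec = -0.0004 V = -0.400 mV.

-0.400 mV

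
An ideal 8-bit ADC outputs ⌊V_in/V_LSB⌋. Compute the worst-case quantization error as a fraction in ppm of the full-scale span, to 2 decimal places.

Truncating → worst-case error = 1 LSB = V_FS/2^8, so 1e+06/256 = 3906.25 ppm of full scale.

3906.25 ppm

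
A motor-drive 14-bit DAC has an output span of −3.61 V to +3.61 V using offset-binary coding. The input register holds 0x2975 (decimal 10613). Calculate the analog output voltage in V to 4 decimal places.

LSB = 7.22 V / 2^14 = 440.67 µV.
Code 0x2975 = 10613 decimal.
V_out = (−3.61) + 10613 × 0.000440674 V = 1.06687 V.

1.0669 V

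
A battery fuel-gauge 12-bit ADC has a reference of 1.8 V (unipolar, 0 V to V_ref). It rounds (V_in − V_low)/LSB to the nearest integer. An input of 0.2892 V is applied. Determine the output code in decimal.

LSB = 1.8 V / 4096 = 439.45 µV.
Input sits at 658.091 steps above V_low.
round(658.091) = 658.

code 658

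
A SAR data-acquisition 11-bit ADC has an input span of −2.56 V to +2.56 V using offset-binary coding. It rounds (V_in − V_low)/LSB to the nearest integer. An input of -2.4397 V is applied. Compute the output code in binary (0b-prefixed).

code 0b110000 (decimal 48)

Full-scale span = 5.12 V; LSB = 5.12/2^11 = 2.500 mV.
Input sits at 48.120 steps above V_low.
round(48.120) = 48.
In binary (0b-prefixed): 0b110000.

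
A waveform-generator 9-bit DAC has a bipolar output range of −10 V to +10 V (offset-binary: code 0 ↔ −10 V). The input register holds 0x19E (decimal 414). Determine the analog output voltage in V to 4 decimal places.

LSB = 20 V / 2^9 = 39.062 mV.
Code 0x19E = 414 decimal.
V_out = (−10) + 414 × 0.0390625 V = 6.17188 V.

6.1719 V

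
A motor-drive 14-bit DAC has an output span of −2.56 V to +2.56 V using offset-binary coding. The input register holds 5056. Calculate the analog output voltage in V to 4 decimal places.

-0.9800 V

LSB = 5.12 V / 2^14 = 312.50 µV.
V_out = (−2.56) + 5056 × 0.0003125 V = -0.98 V.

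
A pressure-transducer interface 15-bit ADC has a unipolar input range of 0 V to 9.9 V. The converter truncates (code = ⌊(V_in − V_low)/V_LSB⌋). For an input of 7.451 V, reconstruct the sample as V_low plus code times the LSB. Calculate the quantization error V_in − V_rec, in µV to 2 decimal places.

17.33 µV

One LSB is 9.9 V / 32768 = 302.12 µV.
(V_in − V_low)/LSB = (7.451 − 0)/0.000302124 = 24662.0574 → code 24662 (floor).
Code 24662 maps back to 0 + 24662×0.000302124 V = 7.4509827 V.
V_in − V_rec = 1.7334e-05 V = 17.33 µV.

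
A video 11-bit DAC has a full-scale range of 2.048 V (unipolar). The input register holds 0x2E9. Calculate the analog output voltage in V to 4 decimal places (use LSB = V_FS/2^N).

LSB = 2.048 V / 2^11 = 1.000 mV.
Code 0x2E9 = 745 decimal.
V_out = 0 + 745 × 0.001 V = 0.745 V.

0.7450 V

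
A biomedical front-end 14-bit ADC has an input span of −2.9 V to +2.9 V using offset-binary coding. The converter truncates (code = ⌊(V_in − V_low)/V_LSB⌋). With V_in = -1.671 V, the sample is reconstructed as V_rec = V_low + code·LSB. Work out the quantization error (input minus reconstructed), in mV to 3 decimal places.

0.252 mV

Step size: 5.8 V ÷ 2^14 = 354.00 µV.
(-1.671 − (−2.9))/0.000354004 = 3471.7131; ⌊·⌋ gives code 3471.
V_rec = (−2.9) + 3471·0.000354004 = -1.6712524 V.
V_in − V_rec = 0.000252441 V = 0.252 mV.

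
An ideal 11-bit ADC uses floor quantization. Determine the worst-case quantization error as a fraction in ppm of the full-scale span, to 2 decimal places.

488.28 ppm

Truncating → worst-case error = 1 LSB = V_FS/2^11, so 1e+06/2048 = 488.281 ppm of full scale.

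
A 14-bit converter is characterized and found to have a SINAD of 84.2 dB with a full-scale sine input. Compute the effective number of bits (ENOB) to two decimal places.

13.69 bits

ENOB = (SINAD − 1.76) / 6.02 = (84.2 − 1.76)/6.02 = 13.694.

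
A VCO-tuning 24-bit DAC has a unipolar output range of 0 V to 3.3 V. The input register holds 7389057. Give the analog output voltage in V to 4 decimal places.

1.4534 V

LSB = 3.3 V / 2^24 = 0.20 µV.
V_out = 0 + 7389057 × 1.96695e-07 V = 1.45339 V.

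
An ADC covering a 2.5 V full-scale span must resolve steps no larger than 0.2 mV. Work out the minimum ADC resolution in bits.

14 bits

Number of steps required ≥ 2.5 V / 0.2 mV = 12500.00.
Need 2^N ≥ 12500.00; 2^13 = 8192, 2^14 = 16384.
Minimum N = 14.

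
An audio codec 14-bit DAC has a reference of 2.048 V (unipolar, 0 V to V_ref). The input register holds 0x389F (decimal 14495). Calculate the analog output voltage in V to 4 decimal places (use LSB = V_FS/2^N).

LSB = 2.048 V / 2^14 = 125.00 µV.
Code 0x389F = 14495 decimal.
V_out = 0 + 14495 × 0.000125 V = 1.81187 V.

1.8119 V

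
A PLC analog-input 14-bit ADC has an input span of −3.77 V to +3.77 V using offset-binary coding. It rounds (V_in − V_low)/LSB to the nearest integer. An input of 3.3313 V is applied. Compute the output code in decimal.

LSB = 7.54 V / 16384 = 460.21 µV.
(3.3313 − (−3.77)) / 0.000460205 = 15430.729 LSBs.
Round → code 15431.

code 15431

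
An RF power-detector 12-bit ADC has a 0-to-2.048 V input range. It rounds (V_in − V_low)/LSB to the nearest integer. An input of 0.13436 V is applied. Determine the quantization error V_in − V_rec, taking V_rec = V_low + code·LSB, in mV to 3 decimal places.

One LSB is 2.048 V / 4096 = 0.500 mV.
(0.13436 − 0)/0.0005 = 268.7200; round gives code 269.
V_rec = 0 + 269·0.0005 = 0.1345 V.
V_in − V_rec = -0.00014 V = -0.140 mV.

-0.140 mV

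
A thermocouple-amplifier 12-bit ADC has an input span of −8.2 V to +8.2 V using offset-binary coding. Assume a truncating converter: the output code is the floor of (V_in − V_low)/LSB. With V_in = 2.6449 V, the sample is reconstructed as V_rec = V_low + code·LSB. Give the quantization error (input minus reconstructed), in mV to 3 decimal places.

2.322 mV

Step size: 16.4 V ÷ 2^12 = 4.004 mV.
Scaled input = 2708.5799 LSBs, so code = 2708.
Code 2708 maps back to (−8.2) + 2708×0.00400391 V = 2.6425781 V.
Difference: 0.00232188 V → 2.322 mV.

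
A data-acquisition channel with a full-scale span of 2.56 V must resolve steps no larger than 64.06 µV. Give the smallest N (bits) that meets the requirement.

16 bits

Number of steps required ≥ 2.56 V / 64.06 µV = 39962.54.
Need 2^N ≥ 39962.54; 2^15 = 32768, 2^16 = 65536.
Minimum N = 16.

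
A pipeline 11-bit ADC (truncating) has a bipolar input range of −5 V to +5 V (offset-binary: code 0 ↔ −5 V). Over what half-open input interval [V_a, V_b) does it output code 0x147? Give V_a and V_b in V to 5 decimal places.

[-3.40332 V, -3.39844 V)

LSB = 10/2^11 = 4.883 mV.
Code 0x147 = 327 decimal.
V_a = V_low + 327·LSB = -3.40332 V; V_b = V_low + 328·LSB = -3.39844 V.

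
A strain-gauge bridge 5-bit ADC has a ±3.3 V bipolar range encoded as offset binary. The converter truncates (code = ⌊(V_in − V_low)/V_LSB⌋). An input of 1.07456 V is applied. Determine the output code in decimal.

Full-scale span = 6.6 V; LSB = 6.6/2^5 = 206.250 mV.
(V_in − V_low)/LSB = (1.07456 − (−3.3)) / 0.20625 = 21.210.
⌊·⌋(21.210) = 21.

code 21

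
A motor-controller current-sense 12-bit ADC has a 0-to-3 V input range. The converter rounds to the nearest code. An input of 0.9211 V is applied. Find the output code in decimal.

Full-scale span = 3 V; LSB = 3/2^12 = 0.732 mV.
(V_in − V_low)/LSB = (0.9211 − 0) / 0.000732422 = 1257.609.
round(1257.609) = 1258.

code 1258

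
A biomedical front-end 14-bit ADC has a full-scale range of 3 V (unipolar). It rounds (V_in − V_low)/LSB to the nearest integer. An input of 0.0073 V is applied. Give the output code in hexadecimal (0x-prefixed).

code 0x28 (decimal 40)

Full-scale span = 3 V; LSB = 3/2^14 = 183.11 µV.
(V_in − V_low)/LSB = (0.0073 − 0) / 0.000183105 = 39.868.
Round → code 40.
In hexadecimal (0x-prefixed): 0x28.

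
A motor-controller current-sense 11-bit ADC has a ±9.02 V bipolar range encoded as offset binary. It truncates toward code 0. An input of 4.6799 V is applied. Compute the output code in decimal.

LSB = 18.04 V / 2048 = 8.809 mV.
(4.6799 − (−9.02)) / 0.00880859 = 1555.288 LSBs.
So the output code is 1555.

code 1555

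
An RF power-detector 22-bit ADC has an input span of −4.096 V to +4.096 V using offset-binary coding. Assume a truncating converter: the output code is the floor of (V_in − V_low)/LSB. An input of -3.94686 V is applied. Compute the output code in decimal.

With 4194304 levels over 8.192 V, one step is 1.95 µV.
(-3.94686 − (−4.096)) / 1.95313e-06 = 76359.680 LSBs.
Floor → code 76359.

code 76359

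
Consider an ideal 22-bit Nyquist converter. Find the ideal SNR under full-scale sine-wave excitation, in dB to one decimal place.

134.2 dB

SNR ≈ 6.02·N + 1.76 dB = 6.02·22 + 1.76 = 134.20 dB.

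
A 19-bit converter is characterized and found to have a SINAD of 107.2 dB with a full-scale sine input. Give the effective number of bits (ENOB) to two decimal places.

ENOB = (SINAD − 1.76) / 6.02 = (107.2 − 1.76)/6.02 = 17.515.

17.51 bits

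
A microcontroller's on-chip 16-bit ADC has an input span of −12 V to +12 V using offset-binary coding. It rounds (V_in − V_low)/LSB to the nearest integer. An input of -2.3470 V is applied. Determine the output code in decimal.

Full-scale span = 24 V; LSB = 24/2^16 = 366.21 µV.
Input sits at 26359.125 steps above V_low.
Round → code 26359.

code 26359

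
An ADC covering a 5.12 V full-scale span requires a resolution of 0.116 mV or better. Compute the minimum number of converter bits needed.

16 bits

Number of steps required ≥ 5.12 V / 0.116 mV = 44137.93.
Need 2^N ≥ 44137.93; 2^15 = 32768, 2^16 = 65536.
Minimum N = 16.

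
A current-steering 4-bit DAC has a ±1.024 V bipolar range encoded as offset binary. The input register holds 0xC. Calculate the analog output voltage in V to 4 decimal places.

0.5120 V

LSB = 2.048 V / 2^4 = 128.000 mV.
Code 0xC = 12 decimal.
V_out = (−1.024) + 12 × 0.128 V = 0.512 V.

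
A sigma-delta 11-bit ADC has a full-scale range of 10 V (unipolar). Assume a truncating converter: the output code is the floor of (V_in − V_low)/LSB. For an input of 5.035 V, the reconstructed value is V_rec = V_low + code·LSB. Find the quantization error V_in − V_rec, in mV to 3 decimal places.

0.820 mV

Step size: 10 V ÷ 2^11 = 4.883 mV.
Scaled input = 1031.1680 LSBs, so code = 1031.
Reconstructed: 5.0341797 V.
V_in − V_rec = 0.000820312 V = 0.820 mV.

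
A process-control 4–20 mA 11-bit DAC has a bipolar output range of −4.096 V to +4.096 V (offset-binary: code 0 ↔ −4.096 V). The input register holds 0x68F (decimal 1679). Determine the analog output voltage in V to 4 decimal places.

2.6200 V

LSB = 8.192 V / 2^11 = 4.000 mV.
Code 0x68F = 1679 decimal.
V_out = (−4.096) + 1679 × 0.004 V = 2.62 V.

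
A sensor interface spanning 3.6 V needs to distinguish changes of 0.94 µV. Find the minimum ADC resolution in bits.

22 bits

Number of steps required ≥ 3.6 V / 0.94 µV = 3829787.23.
Need 2^N ≥ 3829787.23; 2^21 = 2097152, 2^22 = 4194304.
Minimum N = 22.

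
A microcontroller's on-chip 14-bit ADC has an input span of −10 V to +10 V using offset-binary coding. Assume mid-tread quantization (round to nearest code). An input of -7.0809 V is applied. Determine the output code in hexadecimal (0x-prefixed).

LSB = 20 V / 16384 = 1.221 mV.
(-7.0809 − (−10)) / 0.0012207 = 2391.327 LSBs.
Round → code 2391.
In hexadecimal (0x-prefixed): 0x957.

code 0x957 (decimal 2391)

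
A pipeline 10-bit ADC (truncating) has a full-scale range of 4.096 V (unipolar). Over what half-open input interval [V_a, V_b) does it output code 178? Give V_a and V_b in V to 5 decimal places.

LSB = 4.096/2^10 = 4.000 mV.
V_a = V_low + 178·LSB = 0.712 V; V_b = V_low + 179·LSB = 0.716 V.

[0.71200 V, 0.71600 V)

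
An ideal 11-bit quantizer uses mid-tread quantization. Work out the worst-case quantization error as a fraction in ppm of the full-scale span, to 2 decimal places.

Rounding → worst-case error = ½ LSB = V_FS/2^12, so 1e+06/4096 = 244.141 ppm of full scale.

244.14 ppm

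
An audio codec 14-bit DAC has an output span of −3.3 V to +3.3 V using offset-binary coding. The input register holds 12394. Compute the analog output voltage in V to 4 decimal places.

LSB = 6.6 V / 2^14 = 402.83 µV.
V_out = (−3.3) + 12394 × 0.000402832 V = 1.6927 V.

1.6927 V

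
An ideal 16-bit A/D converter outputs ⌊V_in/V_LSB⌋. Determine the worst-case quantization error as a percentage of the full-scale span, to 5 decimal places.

Truncating → worst-case error = 1 LSB = V_FS/2^16, so 100/65536 = 0.00152588 % of full scale.

0.00153 %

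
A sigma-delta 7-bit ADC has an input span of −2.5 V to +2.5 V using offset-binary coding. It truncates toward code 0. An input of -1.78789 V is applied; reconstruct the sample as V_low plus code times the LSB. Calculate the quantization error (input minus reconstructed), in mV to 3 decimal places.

One LSB is 5 V / 128 = 39.062 mV.
(V_in − V_low)/LSB = (-1.78789 − (−2.5))/0.0390625 = 18.2300 → code 18 (floor).
V_rec = (−2.5) + 18·0.0390625 = -1.796875 V.
Difference: 0.008985 V → 8.985 mV.

8.985 mV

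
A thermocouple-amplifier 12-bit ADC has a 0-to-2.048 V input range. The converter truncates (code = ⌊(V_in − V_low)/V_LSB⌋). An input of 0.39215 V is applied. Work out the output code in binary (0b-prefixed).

With 4096 levels over 2.048 V, one step is 0.500 mV.
(0.39215 − 0) / 0.0005 = 784.300 LSBs.
So the output code is 784.
In binary (0b-prefixed): 0b1100010000.

code 0b1100010000 (decimal 784)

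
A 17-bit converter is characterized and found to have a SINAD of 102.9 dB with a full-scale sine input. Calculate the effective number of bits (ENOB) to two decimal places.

ENOB = (SINAD − 1.76) / 6.02 = (102.9 − 1.76)/6.02 = 16.801.

16.80 bits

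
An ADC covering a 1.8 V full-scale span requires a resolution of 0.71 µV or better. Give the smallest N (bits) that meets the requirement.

Number of steps required ≥ 1.8 V / 0.71 µV = 2535211.27.
Need 2^N ≥ 2535211.27; 2^21 = 2097152, 2^22 = 4194304.
Minimum N = 22.

22 bits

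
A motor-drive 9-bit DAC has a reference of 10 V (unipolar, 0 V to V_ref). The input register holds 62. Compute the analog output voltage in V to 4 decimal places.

1.2109 V

LSB = 10 V / 2^9 = 19.531 mV.
V_out = 0 + 62 × 0.0195312 V = 1.21094 V.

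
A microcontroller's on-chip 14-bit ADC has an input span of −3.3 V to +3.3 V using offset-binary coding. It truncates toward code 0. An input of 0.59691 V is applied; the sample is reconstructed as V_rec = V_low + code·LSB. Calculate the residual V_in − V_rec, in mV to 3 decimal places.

0.316 mV

One LSB is 6.6 V / 16384 = 402.83 µV.
Scaled input = 9673.7839 LSBs, so code = 9673.
Reconstructed: 0.59659424 V.
Difference: 0.000315762 V → 0.316 mV.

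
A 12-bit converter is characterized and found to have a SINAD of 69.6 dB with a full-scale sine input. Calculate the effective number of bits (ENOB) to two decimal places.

ENOB = (SINAD − 1.76) / 6.02 = (69.6 − 1.76)/6.02 = 11.269.

11.27 bits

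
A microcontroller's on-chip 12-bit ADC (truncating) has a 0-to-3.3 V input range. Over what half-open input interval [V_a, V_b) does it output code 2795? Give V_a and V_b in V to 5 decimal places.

[2.25183 V, 2.25264 V)

LSB = 3.3/2^12 = 0.806 mV.
V_a = V_low + 2795·LSB = 2.25183 V; V_b = V_low + 2796·LSB = 2.25264 V.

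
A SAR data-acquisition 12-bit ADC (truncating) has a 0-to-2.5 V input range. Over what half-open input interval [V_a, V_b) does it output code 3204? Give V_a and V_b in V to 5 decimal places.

LSB = 2.5/2^12 = 0.610 mV.
V_a = V_low + 3204·LSB = 1.95557 V; V_b = V_low + 3205·LSB = 1.95618 V.

[1.95557 V, 1.95618 V)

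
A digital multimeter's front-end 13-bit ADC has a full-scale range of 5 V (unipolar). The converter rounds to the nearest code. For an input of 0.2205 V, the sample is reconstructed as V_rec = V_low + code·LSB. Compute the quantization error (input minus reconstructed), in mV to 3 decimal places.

0.163 mV

One LSB is 5 V / 8192 = 0.610 mV.
Scaled input = 361.2672 LSBs, so code = 361.
Reconstructed: 0.22033691 V.
Error = 0.2205 − 0.22033691 = 0.000163086 V = 0.163 mV.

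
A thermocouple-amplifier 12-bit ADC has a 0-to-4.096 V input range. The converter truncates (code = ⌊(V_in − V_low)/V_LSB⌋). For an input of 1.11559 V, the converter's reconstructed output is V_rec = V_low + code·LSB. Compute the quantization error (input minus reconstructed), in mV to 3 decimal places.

0.590 mV

One LSB is 4.096 V / 4096 = 1.000 mV.
Scaled input = 1115.5900 LSBs, so code = 1115.
Reconstructed: 1.115 V.
Difference: 0.00059 V → 0.590 mV.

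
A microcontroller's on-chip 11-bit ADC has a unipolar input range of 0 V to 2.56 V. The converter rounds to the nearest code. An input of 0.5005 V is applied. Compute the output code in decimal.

code 400

Full-scale span = 2.56 V; LSB = 2.56/2^11 = 1.250 mV.
(0.5005 − 0) / 0.00125 = 400.400 LSBs.
So the output code is 400.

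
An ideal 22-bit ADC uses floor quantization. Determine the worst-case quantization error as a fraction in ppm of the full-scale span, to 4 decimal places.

0.2384 ppm

Truncating → worst-case error = 1 LSB = V_FS/2^22, so 1e+06/4194304 = 0.238419 ppm of full scale.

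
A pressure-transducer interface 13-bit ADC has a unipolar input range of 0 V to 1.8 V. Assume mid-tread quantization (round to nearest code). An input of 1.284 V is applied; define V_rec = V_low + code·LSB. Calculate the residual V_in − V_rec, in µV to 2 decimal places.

Step size: 1.8 V ÷ 2^13 = 219.73 µV.
Scaled input = 5843.6267 LSBs, so code = 5844.
Reconstructed: 1.284082 V.
V_in − V_rec = -8.20313e-05 V = -82.03 µV.

-82.03 µV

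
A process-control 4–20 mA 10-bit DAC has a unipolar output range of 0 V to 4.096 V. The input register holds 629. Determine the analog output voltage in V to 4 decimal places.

2.5160 V

LSB = 4.096 V / 2^10 = 4.000 mV.
V_out = 0 + 629 × 0.004 V = 2.516 V.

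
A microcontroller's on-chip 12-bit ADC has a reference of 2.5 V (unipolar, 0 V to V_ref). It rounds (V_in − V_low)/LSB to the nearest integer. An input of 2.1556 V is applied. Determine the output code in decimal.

LSB = 2.5 V / 4096 = 0.610 mV.
(V_in − V_low)/LSB = (2.1556 − 0) / 0.000610352 = 3531.735.
round(3531.735) = 3532.

code 3532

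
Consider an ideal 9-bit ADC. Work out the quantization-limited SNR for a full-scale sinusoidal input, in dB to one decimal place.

55.9 dB

SNR ≈ 6.02·N + 1.76 dB = 6.02·9 + 1.76 = 55.94 dB.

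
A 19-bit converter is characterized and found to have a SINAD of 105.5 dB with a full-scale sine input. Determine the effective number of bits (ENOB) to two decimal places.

17.23 bits

ENOB = (SINAD − 1.76) / 6.02 = (105.5 − 1.76)/6.02 = 17.233.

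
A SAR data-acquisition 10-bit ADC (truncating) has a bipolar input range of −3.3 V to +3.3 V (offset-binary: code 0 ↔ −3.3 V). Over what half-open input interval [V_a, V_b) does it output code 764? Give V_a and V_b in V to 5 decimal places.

[1.62422 V, 1.63066 V)

LSB = 6.6/2^10 = 6.445 mV.
V_a = V_low + 764·LSB = 1.62422 V; V_b = V_low + 765·LSB = 1.63066 V.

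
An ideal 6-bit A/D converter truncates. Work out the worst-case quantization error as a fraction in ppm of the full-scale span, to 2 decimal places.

15625.00 ppm

Truncating → worst-case error = 1 LSB = V_FS/2^6, so 1e+06/64 = 15625 ppm of full scale.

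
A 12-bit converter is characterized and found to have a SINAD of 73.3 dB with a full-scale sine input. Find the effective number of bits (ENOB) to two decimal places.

ENOB = (SINAD − 1.76) / 6.02 = (73.3 − 1.76)/6.02 = 11.884.

11.88 bits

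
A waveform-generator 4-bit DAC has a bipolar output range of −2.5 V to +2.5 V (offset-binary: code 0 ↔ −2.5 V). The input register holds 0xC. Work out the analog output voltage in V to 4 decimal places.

1.2500 V

LSB = 5 V / 2^4 = 312.500 mV.
Code 0xC = 12 decimal.
V_out = (−2.5) + 12 × 0.3125 V = 1.25 V.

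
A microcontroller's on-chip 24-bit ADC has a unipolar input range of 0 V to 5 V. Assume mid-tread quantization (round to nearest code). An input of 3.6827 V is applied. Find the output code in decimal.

code 12357091

With 16777216 levels over 5 V, one step is 0.30 µV.
(V_in − V_low)/LSB = (3.6827 − 0) / 2.98023e-07 = 12357090.673.
Round → code 12357091.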